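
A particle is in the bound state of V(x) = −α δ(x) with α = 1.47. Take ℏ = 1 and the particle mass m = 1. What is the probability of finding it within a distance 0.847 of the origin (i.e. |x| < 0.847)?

The normalised bound state is ψ = √κ e^{−κ|x|} with κ = mα/ℏ² = 1.470.
P(|x| < d) = ∫_{−d}^{d} κ e^{−2κ|x|} dx = 1 − e^{−2κd} = 1 − e^{−2.490} = 0.9171.

P = 0.917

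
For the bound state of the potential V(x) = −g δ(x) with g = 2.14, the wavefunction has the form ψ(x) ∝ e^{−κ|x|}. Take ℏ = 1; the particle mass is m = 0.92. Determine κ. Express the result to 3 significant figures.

κ = 1.97

Integrating the TISE across x = 0 gives the cusp condition ψ'(0⁺) − ψ'(0⁻) = −(2mg/ℏ²)ψ(0).
With ψ ∝ e^{−κ|x|} this yields −2κ = −2mg/ℏ², so κ = mg/ℏ² = 1.969.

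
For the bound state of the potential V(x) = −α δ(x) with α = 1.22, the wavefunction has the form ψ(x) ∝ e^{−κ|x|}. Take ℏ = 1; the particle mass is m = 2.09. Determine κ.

κ = 2.55

Integrate −(ℏ²/2m)ψ'' − αδ(x)ψ = Eψ from −ε to +ε: the ψ'' term gives ψ'(0⁺) − ψ'(0⁻) and the δ term gives −(2mα/ℏ²)ψ(0).
With ψ ∝ e^{−κ|x|} this yields −2κ = −2mα/ℏ², so κ = mα/ℏ² = 2.550.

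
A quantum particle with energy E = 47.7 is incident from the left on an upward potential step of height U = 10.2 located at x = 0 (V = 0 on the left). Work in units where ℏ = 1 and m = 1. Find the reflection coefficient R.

On each side the TISE gives plane waves with k = √(2m(E − V))/ℏ: k₁ = √(2·1·47.7) = 9.767, k₂ = √(2·1·37.5) = 8.660.
Matching ψ and ψ′ at x = 0 gives r = (k₁ − k₂)/(k₁ + k₂), so R = r² = 0.003609 and T = 1 − R = 0.9964.

R = 0.00361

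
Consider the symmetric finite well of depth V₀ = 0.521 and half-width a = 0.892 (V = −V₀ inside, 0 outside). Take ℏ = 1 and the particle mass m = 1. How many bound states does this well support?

Define the well-strength parameter z₀ = (a/ℏ)√(2mV₀) = 0.892 × √(2·1·0.521) = 0.9105.
The even/odd transcendental equations gain one root per π/2 in z₀, giving N = 1 + ⌊2z₀/π⌋ = 1 + ⌊0.5797⌋ = 1.

N = 1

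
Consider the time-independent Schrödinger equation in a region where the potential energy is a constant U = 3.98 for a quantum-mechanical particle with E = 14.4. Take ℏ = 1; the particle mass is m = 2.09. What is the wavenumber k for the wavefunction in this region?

With E > U the solution is oscillatory, ψ ∝ e^{±ikx} with k = √(2m(E − U))/ℏ.
k = √(2 × 2.09 × 10.42) = 6.600.

k = 6.60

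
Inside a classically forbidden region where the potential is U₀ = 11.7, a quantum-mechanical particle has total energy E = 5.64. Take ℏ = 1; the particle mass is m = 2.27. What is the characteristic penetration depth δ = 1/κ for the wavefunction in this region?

δ = 0.191

Since E < U₀ the TISE in this region is ψ'' = κ²ψ with κ = √(2m(U₀ − E))/ℏ.
κ = √(2 × 2.27 × 6.06) = 5.245. The penetration depth is δ = 1/κ = 0.191.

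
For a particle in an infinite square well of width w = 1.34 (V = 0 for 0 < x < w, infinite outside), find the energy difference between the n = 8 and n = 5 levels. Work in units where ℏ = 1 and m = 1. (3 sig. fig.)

ΔE = 107

E_n = n²π²ℏ²/(2mw²), so ΔE = (8² − 5²) π²ℏ²/(2mw²).
ΔE = 39 × π² / (2 × 1 × 1.34²) = 107.2.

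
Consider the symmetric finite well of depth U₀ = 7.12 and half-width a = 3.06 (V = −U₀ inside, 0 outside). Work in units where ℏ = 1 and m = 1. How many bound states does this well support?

Define the well-strength parameter z₀ = (a/ℏ)√(2mU₀) = 3.06 × √(2·1·7.12) = 11.55.
A new bound state (alternating even/odd) appears each time z₀ passes a multiple of π/2, so N = ⌊2z₀/π⌋ + 1 = ⌊7.351⌋ + 1 = 8.

N = 8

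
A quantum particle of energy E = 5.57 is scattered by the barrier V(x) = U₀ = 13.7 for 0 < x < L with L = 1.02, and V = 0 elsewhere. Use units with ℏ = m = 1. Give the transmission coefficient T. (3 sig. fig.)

T = 0.00103

E < U₀: inside the barrier ψ ∝ e^{±κx} with κ = √(2m(U₀ − E))/ℏ = 4.032.
κL = 4.113, sinh(κL) = 30.56.
Matching ψ, ψ′ at both faces gives T = [1 + U₀² sinh²(κL) / (4E(U₀ − E))]⁻¹ = 1/968.5 = 0.00103.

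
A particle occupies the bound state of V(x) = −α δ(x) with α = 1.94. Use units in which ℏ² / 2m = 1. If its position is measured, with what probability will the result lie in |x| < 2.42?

The normalised bound state is ψ = √κ e^{−κ|x|} with κ = mα/ℏ² = 0.9700.
P(|x| < d) = ∫_{−d}^{d} κ e^{−2κ|x|} dx = 1 − e^{−2κd} = 1 − e^{−4.695} = 0.9909.

P = 0.991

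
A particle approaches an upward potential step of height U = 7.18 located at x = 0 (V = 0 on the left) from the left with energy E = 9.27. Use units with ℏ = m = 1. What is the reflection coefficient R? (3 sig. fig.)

R = 0.127

On each side the TISE gives plane waves with k = √(2m(E − V))/ℏ: k₁ = √(2·1·9.27) = 4.306, k₂ = √(2·1·2.09) = 2.045.
Matching ψ and ψ′ at x = 0 gives r = (k₁ − k₂)/(k₁ + k₂), so R = r² = 0.1268 and T = 1 − R = 0.8732.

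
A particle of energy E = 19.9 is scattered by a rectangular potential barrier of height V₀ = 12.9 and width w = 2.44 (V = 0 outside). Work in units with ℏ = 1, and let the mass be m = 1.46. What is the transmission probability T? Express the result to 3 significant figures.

E > V₀: inside the barrier k₂ = √(2m(E − V₀))/ℏ = 4.521, k₂w = 11.03.
T = [1 + V₀² sin²(k₂w) / (4E(E − V₀))]⁻¹ = 1/1.298 = 0.770.

T = 0.770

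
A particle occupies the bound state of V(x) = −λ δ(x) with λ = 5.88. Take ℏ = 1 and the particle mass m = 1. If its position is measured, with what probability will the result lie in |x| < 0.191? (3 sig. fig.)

The normalised bound state is ψ = √κ e^{−κ|x|} with κ = mλ/ℏ² = 5.880.
P(|x| < d) = ∫_{−d}^{d} κ e^{−2κ|x|} dx = 1 − e^{−2κd} = 1 − e^{−2.246} = 0.8942.

P = 0.894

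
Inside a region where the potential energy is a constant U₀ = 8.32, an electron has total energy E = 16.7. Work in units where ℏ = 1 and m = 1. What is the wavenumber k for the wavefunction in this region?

With E > U₀ the solution is oscillatory, ψ ∝ e^{±ikx} with k = √(2m(E − U₀))/ℏ.
k = √(2 × 1 × 8.38) = 4.094.

k = 4.09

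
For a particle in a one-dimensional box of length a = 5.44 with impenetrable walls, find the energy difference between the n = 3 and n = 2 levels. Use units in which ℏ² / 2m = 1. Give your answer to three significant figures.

ΔE = 1.67

E_n = n²π²ℏ²/(2ma²), so ΔE = (3² − 2²) π²ℏ²/(2ma²).
ΔE = 5 × π² / (2 × 0.5 × 5.44²) = 1.668.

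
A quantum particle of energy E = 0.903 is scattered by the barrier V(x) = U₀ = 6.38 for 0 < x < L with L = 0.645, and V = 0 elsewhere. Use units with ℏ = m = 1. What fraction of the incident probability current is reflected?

Since E < U₀ the interior solution is evanescent with decay constant κ = √(2m(U₀ − E))/ℏ = 3.310.
κL = 2.135, sinh(κL) = 4.168.
Matching ψ, ψ′ at both faces gives T = [1 + U₀² sinh²(κL) / (4E(U₀ − E))]⁻¹ = 1/36.75 = 0.0272.
R = 1 − T = 0.973.

R = 0.973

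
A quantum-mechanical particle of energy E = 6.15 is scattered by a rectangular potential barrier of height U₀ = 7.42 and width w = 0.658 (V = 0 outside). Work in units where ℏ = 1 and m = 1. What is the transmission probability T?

Since E < U₀ the interior solution is evanescent with decay constant κ = √(2m(U₀ − E))/ℏ = 1.594.
κw = 1.049, sinh(κw) = 1.252.
The exact tunnelling result is T⁻¹ = 1 + U₀² sinh²(κw) / [4E(U₀ − E)] = 3.761, so T = 0.266.

T = 0.266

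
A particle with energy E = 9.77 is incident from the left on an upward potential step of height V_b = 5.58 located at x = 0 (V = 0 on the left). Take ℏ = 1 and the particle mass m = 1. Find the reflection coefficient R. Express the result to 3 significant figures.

R = 0.0435

On each side the TISE gives plane waves with k = √(2m(E − V))/ℏ: k₁ = √(2·1·9.77) = 4.420, k₂ = √(2·1·4.19) = 2.895.
Continuity of ψ and ψ′ at the step yields the reflection amplitude r = (k₁ − k₂)/(k₁ + k₂) = 0.2085; thus R = |r|² = 0.04349, T = 0.9565.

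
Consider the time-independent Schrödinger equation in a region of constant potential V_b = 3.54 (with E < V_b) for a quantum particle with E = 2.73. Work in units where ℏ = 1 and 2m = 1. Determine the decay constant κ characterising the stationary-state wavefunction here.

Since E < V_b the TISE in this region is ψ'' = κ²ψ with κ = √(2m(V_b − E))/ℏ.
κ = √(2 × 0.5 × 0.81) = 0.9000.

κ = 0.900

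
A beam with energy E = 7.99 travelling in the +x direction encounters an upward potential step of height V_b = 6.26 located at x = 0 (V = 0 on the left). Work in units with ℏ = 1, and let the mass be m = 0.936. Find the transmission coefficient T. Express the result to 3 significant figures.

T = 0.867

On each side the TISE gives plane waves with k = √(2m(E − V))/ℏ: k₁ = √(2·0.936·7.99) = 3.867, k₂ = √(2·0.936·1.73) = 1.800.
Matching ψ and ψ′ at x = 0 gives r = (k₁ − k₂)/(k₁ + k₂), so R = r² = 0.1331 and T = 1 − R = 0.8669.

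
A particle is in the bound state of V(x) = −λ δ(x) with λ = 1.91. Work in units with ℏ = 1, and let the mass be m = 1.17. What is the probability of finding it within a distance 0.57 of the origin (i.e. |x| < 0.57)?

The normalised bound state is ψ = √κ e^{−κ|x|} with κ = mλ/ℏ² = 2.235.
P(|x| < d) = ∫_{−d}^{d} κ e^{−2κ|x|} dx = 1 − e^{−2κd} = 1 − e^{−2.548} = 0.9217.

P = 0.922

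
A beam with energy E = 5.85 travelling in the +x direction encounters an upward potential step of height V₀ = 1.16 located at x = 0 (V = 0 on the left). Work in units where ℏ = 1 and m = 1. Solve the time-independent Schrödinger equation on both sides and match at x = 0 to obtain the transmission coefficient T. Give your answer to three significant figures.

The wavenumbers are k₁ = √(2mE)/ℏ = 3.421 on the left and k₂ = √(2m(E − V₀))/ℏ = 3.063 on the right.
Matching ψ and ψ′ at x = 0 gives r = (k₁ − k₂)/(k₁ + k₂), so R = r² = 0.003047 and T = 1 − R = 0.9970.

T = 0.997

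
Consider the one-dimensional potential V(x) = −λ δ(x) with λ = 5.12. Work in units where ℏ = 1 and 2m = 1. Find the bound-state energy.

For x ≠ 0 the bound state is ψ ∝ e^{−κ|x|}; integrating the TISE across the delta gives the cusp condition 2κ = 2mλ/ℏ², so κ = 2.560.
Then E = −ℏ²κ²/(2m) = −mλ²/(2ℏ²) = -6.554.

E = -6.55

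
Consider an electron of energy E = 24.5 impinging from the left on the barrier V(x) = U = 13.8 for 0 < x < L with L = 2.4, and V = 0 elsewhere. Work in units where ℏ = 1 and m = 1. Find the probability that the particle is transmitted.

E > U: inside the barrier k₂ = √(2m(E − U))/ℏ = 4.626, k₂L = 11.10.
Matching at both interfaces gives T⁻¹ = 1 + U² sin²(k₂L) / [4E(E − U)] = 1.180, hence T = 0.848.

T = 0.848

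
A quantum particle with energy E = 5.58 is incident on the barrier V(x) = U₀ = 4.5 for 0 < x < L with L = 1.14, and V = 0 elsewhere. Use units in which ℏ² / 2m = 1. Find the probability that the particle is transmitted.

T = 0.581

Above the barrier the interior wavenumber is k₂ = √(2m(E − U₀))/ℏ = 1.039, giving phase k₂L = 1.185.
Matching at both interfaces gives T⁻¹ = 1 + U₀² sin²(k₂L) / [4E(E − U₀)] = 1.721, hence T = 0.581.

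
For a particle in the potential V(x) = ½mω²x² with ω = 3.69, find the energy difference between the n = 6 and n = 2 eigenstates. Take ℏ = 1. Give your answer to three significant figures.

E_n = ℏω(n + ½), so ΔE = (6 − 2) ℏω = 4 × 3.69 = 14.76.

ΔE = 14.8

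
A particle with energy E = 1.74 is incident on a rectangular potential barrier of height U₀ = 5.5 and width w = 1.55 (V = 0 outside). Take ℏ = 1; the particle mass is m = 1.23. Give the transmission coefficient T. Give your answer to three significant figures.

Since E < U₀ the interior solution is evanescent with decay constant κ = √(2m(U₀ − E))/ℏ = 3.041.
κw = 4.714, sinh(κw) = 55.75.
Matching ψ, ψ′ at both faces gives T = [1 + U₀² sinh²(κw) / (4E(U₀ − E))]⁻¹ = 1/3593 = 0.000278.

T = 0.000278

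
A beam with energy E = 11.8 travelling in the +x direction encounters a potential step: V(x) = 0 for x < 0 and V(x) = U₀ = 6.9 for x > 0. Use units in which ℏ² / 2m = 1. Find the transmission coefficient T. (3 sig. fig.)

T = 0.953

On each side the TISE gives plane waves with k = √(2m(E − V))/ℏ: k₁ = √(2·½·11.8) = 3.435, k₂ = √(2·½·4.9) = 2.214.
Matching ψ and ψ′ at x = 0 gives r = (k₁ − k₂)/(k₁ + k₂), so R = r² = 0.04676 and T = 1 − R = 0.9532.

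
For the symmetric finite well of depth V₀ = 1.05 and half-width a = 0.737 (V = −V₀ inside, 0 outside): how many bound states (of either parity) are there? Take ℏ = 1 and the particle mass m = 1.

The dimensionless depth is z₀ = a√(2mV₀)/ℏ = 0.737 × √(2.100) = 1.068.
The even/odd transcendental equations gain one root per π/2 in z₀, giving N = 1 + ⌊2z₀/π⌋ = 1 + ⌊0.6799⌋ = 1.

N = 1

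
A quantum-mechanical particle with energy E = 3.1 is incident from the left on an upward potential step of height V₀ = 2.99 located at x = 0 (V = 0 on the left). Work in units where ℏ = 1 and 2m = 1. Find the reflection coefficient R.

R = 0.466

On each side the TISE gives plane waves with k = √(2m(E − V))/ℏ: k₁ = √(2·½·3.1) = 1.761, k₂ = √(2·½·0.11) = 0.3317.
Continuity of ψ and ψ′ at the step yields the reflection amplitude r = (k₁ − k₂)/(k₁ + k₂) = 0.6830; thus R = |r|² = 0.4665, T = 0.5335.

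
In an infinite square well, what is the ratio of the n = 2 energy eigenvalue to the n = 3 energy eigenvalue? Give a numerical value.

0.444444

Since E_n ∝ n², the ratio is (2/3)² = 0.444444.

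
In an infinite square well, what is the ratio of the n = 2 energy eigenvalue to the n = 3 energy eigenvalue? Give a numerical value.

E_n = n²π²ℏ²/(2mL²) so the ratio is n₂²/n₁² = 4/9 = 0.444444.

0.444444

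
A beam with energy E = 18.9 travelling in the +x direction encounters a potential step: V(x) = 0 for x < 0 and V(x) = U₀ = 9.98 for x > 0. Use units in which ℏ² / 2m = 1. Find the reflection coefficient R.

On each side the TISE gives plane waves with k = √(2m(E − V))/ℏ: k₁ = √(2·½·18.9) = 4.347, k₂ = √(2·½·8.92) = 2.987.
Matching ψ and ψ′ at x = 0 gives r = (k₁ − k₂)/(k₁ + k₂), so R = r² = 0.03443 and T = 1 − R = 0.9656.

R = 0.0344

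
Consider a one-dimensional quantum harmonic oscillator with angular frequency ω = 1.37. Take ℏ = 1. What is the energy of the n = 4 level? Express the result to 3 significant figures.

E = 6.17

The oscillator eigenvalues are E_n = ℏω(n + ½), so E_4 = 1.37 × 4.5 = 6.165.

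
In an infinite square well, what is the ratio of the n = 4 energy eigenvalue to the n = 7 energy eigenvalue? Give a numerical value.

0.326531

Since E_n ∝ n², the ratio is (4/7)² = 0.326531.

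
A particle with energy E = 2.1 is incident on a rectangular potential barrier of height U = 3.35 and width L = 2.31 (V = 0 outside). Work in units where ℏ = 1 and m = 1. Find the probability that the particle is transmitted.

E < U: inside the barrier ψ ∝ e^{±κx} with κ = √(2m(U − E))/ℏ = 1.581.
κL = 3.652, sinh(κL) = 19.27.
The exact tunnelling result is T⁻¹ = 1 + U² sinh²(κL) / [4E(U − E)] = 397.9, so T = 0.00251.

T = 0.00251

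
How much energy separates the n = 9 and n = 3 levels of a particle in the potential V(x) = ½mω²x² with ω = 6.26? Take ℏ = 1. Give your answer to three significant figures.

ΔE = 37.6

E_n = ℏω(n + ½), so ΔE = (9 − 3) ℏω = 6 × 6.26 = 37.56.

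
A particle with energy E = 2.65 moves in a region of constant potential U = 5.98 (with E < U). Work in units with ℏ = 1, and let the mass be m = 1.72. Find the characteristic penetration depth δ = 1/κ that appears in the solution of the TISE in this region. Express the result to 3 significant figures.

δ = 0.295

Since E < U the TISE in this region is ψ'' = κ²ψ with κ = √(2m(U − E))/ℏ.
κ = √(2 × 1.72 × 3.33) = 3.385. The penetration depth is δ = 1/κ = 0.295.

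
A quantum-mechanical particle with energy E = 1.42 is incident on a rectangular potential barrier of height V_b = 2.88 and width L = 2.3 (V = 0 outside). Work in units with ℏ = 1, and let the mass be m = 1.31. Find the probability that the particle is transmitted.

T = 0.000495

E < V_b: inside the barrier ψ ∝ e^{±κx} with κ = √(2m(V_b − E))/ℏ = 1.956.
κL = 4.498, sinh(κL) = 44.93.
The exact tunnelling result is T⁻¹ = 1 + V_b² sinh²(κL) / [4E(V_b − E)] = 2020, so T = 0.000495.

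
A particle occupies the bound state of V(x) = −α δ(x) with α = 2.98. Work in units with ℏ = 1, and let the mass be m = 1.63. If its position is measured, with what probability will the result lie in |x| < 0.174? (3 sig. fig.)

P = 0.816

The normalised bound state is ψ = √κ e^{−κ|x|} with κ = mα/ℏ² = 4.857.
P(|x| < d) = ∫_{−d}^{d} κ e^{−2κ|x|} dx = 1 − e^{−2κd} = 1 − e^{−1.690} = 0.8155.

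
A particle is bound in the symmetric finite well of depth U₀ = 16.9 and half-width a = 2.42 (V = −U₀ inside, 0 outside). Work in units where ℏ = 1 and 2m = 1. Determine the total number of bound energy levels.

N = 7

Define the well-strength parameter z₀ = (a/ℏ)√(2mU₀) = 2.42 × √(2·0.5·16.9) = 9.949.
A new bound state (alternating even/odd) appears each time z₀ passes a multiple of π/2, so N = ⌊2z₀/π⌋ + 1 = ⌊6.333⌋ + 1 = 7.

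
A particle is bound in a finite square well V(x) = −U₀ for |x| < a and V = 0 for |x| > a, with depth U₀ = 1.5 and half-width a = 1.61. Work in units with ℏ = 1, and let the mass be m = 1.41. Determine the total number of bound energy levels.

Define the well-strength parameter z₀ = (a/ℏ)√(2mU₀) = 1.61 × √(2·1.41·1.5) = 3.311.
The even/odd transcendental equations gain one root per π/2 in z₀, giving N = 1 + ⌊2z₀/π⌋ = 1 + ⌊2.108⌋ = 3.

N = 3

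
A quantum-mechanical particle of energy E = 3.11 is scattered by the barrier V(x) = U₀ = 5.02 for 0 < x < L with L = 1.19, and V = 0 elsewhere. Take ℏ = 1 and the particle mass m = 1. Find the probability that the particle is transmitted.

Since E < U₀ the interior solution is evanescent with decay constant κ = √(2m(U₀ − E))/ℏ = 1.954.
κL = 2.326, sinh(κL) = 5.069.
The exact tunnelling result is T⁻¹ = 1 + U₀² sinh²(κL) / [4E(U₀ − E)] = 28.25, so T = 0.0354.

T = 0.0354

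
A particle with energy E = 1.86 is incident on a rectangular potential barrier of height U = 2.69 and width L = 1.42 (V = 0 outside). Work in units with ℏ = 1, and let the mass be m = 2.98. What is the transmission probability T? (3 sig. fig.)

T = 0.00615

Since E < U the interior solution is evanescent with decay constant κ = √(2m(U − E))/ℏ = 2.224.
κL = 3.158, sinh(κL) = 11.74.
Matching ψ, ψ′ at both faces gives T = [1 + U² sinh²(κL) / (4E(U − E))]⁻¹ = 1/162.6 = 0.00615.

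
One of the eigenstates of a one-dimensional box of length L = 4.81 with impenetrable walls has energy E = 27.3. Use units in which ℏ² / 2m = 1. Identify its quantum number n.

For an infinite well E_n = n²π²ℏ²/(2mL²), so n = (L/πℏ)√(2mE).
n = (4.81/π) × √(2 × 0.5 × 27.3) = 8.000 → n = 8.

n = 8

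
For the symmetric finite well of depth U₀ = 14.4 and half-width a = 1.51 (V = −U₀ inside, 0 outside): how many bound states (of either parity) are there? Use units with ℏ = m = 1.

The dimensionless depth is z₀ = a√(2mU₀)/ℏ = 1.51 × √(28.80) = 8.104.
A new bound state (alternating even/odd) appears each time z₀ passes a multiple of π/2, so N = ⌊2z₀/π⌋ + 1 = ⌊5.159⌋ + 1 = 6.

N = 6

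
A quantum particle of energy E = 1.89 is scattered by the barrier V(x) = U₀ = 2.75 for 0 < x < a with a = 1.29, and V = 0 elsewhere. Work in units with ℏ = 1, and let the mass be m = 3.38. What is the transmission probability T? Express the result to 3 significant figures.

Since E < U₀ the interior solution is evanescent with decay constant κ = √(2m(U₀ − E))/ℏ = 2.411.
κa = 3.110, sinh(κa) = 11.19.
The exact tunnelling result is T⁻¹ = 1 + U₀² sinh²(κa) / [4E(U₀ − E)] = 146.7, so T = 0.00682.

T = 0.00682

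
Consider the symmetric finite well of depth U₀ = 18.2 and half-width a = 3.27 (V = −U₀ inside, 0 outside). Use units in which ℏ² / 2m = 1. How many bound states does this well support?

The dimensionless depth is z₀ = a√(2mU₀)/ℏ = 3.27 × √(18.20) = 13.95.
The even/odd transcendental equations gain one root per π/2 in z₀, giving N = 1 + ⌊2z₀/π⌋ = 1 + ⌊8.881⌋ = 9.

N = 9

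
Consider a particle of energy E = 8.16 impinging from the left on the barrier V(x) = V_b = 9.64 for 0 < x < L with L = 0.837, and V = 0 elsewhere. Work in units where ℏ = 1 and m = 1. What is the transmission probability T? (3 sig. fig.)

E < V_b: inside the barrier ψ ∝ e^{±κx} with κ = √(2m(V_b − E))/ℏ = 1.720.
κL = 1.440, sinh(κL) = 1.992.
The exact tunnelling result is T⁻¹ = 1 + V_b² sinh²(κL) / [4E(V_b − E)] = 8.633, so T = 0.116.

T = 0.116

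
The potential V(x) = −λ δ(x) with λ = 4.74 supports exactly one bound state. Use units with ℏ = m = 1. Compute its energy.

E = -11.2

The bound state is ψ(x) = √κ e^{−κ|x|}. The derivative jump ψ'(0⁺) − ψ'(0⁻) = −(2mλ/ℏ²)ψ(0) fixes κ = mλ/ℏ² = 4.740.
Then E = −ℏ²κ²/(2m) = −mλ²/(2ℏ²) = -11.23.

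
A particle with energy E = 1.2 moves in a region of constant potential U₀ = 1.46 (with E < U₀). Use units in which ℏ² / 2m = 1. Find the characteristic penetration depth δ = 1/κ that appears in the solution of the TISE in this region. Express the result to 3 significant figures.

δ = 1.96

Since E < U₀ the TISE in this region is ψ'' = κ²ψ with κ = √(2m(U₀ − E))/ℏ.
κ = √(2 × 0.5 × 0.26) = 0.5099. The penetration depth is δ = 1/κ = 1.96.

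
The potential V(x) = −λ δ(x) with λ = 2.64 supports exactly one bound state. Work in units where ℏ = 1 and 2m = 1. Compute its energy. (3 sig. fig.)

For x ≠ 0 the bound state is ψ ∝ e^{−κ|x|}; integrating the TISE across the delta gives the cusp condition 2κ = 2mλ/ℏ², so κ = 1.320.
Then E = −ℏ²κ²/(2m) = −mλ²/(2ℏ²) = -1.742.

E = -1.74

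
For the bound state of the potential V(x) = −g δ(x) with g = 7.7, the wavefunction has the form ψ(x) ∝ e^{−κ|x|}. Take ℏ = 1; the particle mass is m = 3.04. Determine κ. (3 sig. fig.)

κ = 23.4

Integrating the TISE across x = 0 gives the cusp condition ψ'(0⁺) − ψ'(0⁻) = −(2mg/ℏ²)ψ(0).
With ψ ∝ e^{−κ|x|} this yields −2κ = −2mg/ℏ², so κ = mg/ℏ² = 23.41.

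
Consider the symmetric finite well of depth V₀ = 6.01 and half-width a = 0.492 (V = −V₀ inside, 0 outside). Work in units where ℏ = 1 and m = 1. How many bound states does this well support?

N = 2

Define the well-strength parameter z₀ = (a/ℏ)√(2mV₀) = 0.492 × √(2·1·6.01) = 1.706.
The even/odd transcendental equations gain one root per π/2 in z₀, giving N = 1 + ⌊2z₀/π⌋ = 1 + ⌊1.086⌋ = 2.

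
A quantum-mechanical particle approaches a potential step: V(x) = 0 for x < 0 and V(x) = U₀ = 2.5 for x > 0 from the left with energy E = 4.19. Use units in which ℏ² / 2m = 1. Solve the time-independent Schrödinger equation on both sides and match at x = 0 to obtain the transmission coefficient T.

T = 0.950

The wavenumbers are k₁ = √(2mE)/ℏ = 2.047 on the left and k₂ = √(2m(E − U₀))/ℏ = 1.300 on the right.
Matching ψ and ψ′ at x = 0 gives r = (k₁ − k₂)/(k₁ + k₂), so R = r² = 0.04981 and T = 1 − R = 0.9502.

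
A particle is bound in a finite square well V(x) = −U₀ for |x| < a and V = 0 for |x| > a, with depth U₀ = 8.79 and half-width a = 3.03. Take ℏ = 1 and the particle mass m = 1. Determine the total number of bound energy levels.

Define the well-strength parameter z₀ = (a/ℏ)√(2mU₀) = 3.03 × √(2·1·8.79) = 12.70.
The even/odd transcendental equations gain one root per π/2 in z₀, giving N = 1 + ⌊2z₀/π⌋ = 1 + ⌊8.088⌋ = 9.

N = 9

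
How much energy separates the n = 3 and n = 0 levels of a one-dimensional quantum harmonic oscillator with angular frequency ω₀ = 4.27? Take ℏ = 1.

ΔE = 12.8

E_n = ℏω₀(n + ½), so ΔE = (3 − 0) ℏω₀ = 3 × 4.27 = 12.81.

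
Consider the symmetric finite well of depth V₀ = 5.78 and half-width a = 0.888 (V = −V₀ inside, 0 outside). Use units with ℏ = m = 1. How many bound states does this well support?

The dimensionless depth is z₀ = a√(2mV₀)/ℏ = 0.888 × √(11.56) = 3.019.
A new bound state (alternating even/odd) appears each time z₀ passes a multiple of π/2, so N = ⌊2z₀/π⌋ + 1 = ⌊1.922⌋ + 1 = 2.

N = 2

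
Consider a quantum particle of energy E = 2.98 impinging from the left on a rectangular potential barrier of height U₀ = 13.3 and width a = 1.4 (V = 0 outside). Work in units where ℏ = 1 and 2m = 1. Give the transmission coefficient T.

T = 0.000345

E < U₀: inside the barrier ψ ∝ e^{±κx} with κ = √(2m(U₀ − E))/ℏ = 3.212.
κa = 4.497, sinh(κa) = 44.89.
The exact tunnelling result is T⁻¹ = 1 + U₀² sinh²(κa) / [4E(U₀ − E)] = 2899, so T = 0.000345.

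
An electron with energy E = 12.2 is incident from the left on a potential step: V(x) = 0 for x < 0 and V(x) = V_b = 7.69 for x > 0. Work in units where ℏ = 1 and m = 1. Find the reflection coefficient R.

R = 0.0594

The wavenumbers are k₁ = √(2mE)/ℏ = 4.940 on the left and k₂ = √(2m(E − V_b))/ℏ = 3.003 on the right.
Continuity of ψ and ψ′ at the step yields the reflection amplitude r = (k₁ − k₂)/(k₁ + k₂) = 0.2438; thus R = |r|² = 0.05943, T = 0.9406.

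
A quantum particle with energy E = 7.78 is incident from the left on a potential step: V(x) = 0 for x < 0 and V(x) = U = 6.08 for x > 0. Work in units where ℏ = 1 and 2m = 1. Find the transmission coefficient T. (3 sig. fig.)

T = 0.868

On each side the TISE gives plane waves with k = √(2m(E − V))/ℏ: k₁ = √(2·½·7.78) = 2.789, k₂ = √(2·½·1.7) = 1.304.
Matching ψ and ψ′ at x = 0 gives r = (k₁ − k₂)/(k₁ + k₂), so R = r² = 0.1317 and T = 1 − R = 0.8683.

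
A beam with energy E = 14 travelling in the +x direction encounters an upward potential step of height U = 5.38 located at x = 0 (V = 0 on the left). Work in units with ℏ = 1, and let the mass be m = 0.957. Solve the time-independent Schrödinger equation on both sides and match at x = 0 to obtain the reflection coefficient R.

The wavenumbers are k₁ = √(2mE)/ℏ = 5.176 on the left and k₂ = √(2m(E − U))/ℏ = 4.062 on the right.
Continuity of ψ and ψ′ at the step yields the reflection amplitude r = (k₁ − k₂)/(k₁ + k₂) = 0.1207; thus R = |r|² = 0.01456, T = 0.9854.

R = 0.0146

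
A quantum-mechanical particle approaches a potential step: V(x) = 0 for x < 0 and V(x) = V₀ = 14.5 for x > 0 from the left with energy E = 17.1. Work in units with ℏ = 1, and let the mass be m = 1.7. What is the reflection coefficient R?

On each side the TISE gives plane waves with k = √(2m(E − V))/ℏ: k₁ = √(2·1.7·17.1) = 7.625, k₂ = √(2·1.7·2.6) = 2.973.
Matching ψ and ψ′ at x = 0 gives r = (k₁ − k₂)/(k₁ + k₂), so R = r² = 0.1927 and T = 1 − R = 0.8073.

R = 0.193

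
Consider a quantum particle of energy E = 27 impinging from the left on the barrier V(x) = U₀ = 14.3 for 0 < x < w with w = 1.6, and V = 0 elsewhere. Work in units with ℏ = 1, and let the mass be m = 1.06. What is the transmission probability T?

T = 0.892

Above the barrier the interior wavenumber is k₂ = √(2m(E − U₀))/ℏ = 5.189, giving phase k₂w = 8.302.
T = [1 + U₀² sin²(k₂w) / (4E(E − U₀))]⁻¹ = 1/1.121 = 0.892.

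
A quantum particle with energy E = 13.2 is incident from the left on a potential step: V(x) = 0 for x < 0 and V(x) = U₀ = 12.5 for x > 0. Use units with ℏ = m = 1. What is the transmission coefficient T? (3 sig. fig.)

The wavenumbers are k₁ = √(2mE)/ℏ = 5.138 on the left and k₂ = √(2m(E − U₀))/ℏ = 1.183 on the right.
Continuity of ψ and ψ′ at the step yields the reflection amplitude r = (k₁ − k₂)/(k₁ + k₂) = 0.6256; thus R = |r|² = 0.3914, T = 0.6086.

T = 0.609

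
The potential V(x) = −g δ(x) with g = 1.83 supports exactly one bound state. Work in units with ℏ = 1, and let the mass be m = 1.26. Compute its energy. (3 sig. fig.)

The bound state is ψ(x) = √κ e^{−κ|x|}. The derivative jump ψ'(0⁺) − ψ'(0⁻) = −(2mg/ℏ²)ψ(0) fixes κ = mg/ℏ² = 2.306.
Then E = −ℏ²κ²/(2m) = −mg²/(2ℏ²) = -2.110.

E = -2.11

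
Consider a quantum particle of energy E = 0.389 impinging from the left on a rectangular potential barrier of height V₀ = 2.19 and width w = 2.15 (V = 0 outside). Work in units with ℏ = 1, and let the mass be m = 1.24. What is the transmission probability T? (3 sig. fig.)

E < V₀: inside the barrier ψ ∝ e^{±κx} with κ = √(2m(V₀ − E))/ℏ = 2.113.
κw = 4.544, sinh(κw) = 47.02.
The exact tunnelling result is T⁻¹ = 1 + V₀² sinh²(κw) / [4E(V₀ − E)] = 3785, so T = 0.000264.

T = 0.000264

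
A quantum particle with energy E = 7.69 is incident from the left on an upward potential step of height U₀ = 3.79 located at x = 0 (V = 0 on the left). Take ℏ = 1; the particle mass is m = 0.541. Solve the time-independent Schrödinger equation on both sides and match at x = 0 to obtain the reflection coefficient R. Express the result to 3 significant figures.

The wavenumbers are k₁ = √(2mE)/ℏ = 2.885 on the left and k₂ = √(2m(E − U₀))/ℏ = 2.054 on the right.
Continuity of ψ and ψ′ at the step yields the reflection amplitude r = (k₁ − k₂)/(k₁ + k₂) = 0.1681; thus R = |r|² = 0.02827, T = 0.9717.

R = 0.0283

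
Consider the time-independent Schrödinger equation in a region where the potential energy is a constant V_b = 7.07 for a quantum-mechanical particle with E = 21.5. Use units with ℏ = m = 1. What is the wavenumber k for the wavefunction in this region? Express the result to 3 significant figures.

With E > V_b the solution is oscillatory, ψ ∝ e^{±ikx} with k = √(2m(E − V_b))/ℏ.
k = √(2 × 1 × 14.43) = 5.372.

k = 5.37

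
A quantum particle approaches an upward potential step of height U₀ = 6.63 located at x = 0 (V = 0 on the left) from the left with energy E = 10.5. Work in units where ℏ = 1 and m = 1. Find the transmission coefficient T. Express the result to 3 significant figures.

The wavenumbers are k₁ = √(2mE)/ℏ = 4.583 on the left and k₂ = √(2m(E − U₀))/ℏ = 2.782 on the right.
Continuity of ψ and ψ′ at the step yields the reflection amplitude r = (k₁ − k₂)/(k₁ + k₂) = 0.2445; thus R = |r|² = 0.05977, T = 0.9402.

T = 0.940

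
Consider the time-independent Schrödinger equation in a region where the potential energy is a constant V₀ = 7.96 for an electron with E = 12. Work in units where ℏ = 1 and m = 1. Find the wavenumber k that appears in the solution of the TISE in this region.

k = 2.84

With E > V₀ the solution is oscillatory, ψ ∝ e^{±ikx} with k = √(2m(E − V₀))/ℏ.
k = √(2 × 1 × 4.04) = 2.843.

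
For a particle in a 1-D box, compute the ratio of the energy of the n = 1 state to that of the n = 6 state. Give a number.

E_n = n²π²ℏ²/(2mL²) so the ratio is n₂²/n₁² = 1/36 = 0.0277778.

0.0277778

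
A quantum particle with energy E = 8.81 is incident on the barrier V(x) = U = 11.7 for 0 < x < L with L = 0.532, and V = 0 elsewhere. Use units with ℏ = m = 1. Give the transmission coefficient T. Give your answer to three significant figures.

T = 0.213

Since E < U the interior solution is evanescent with decay constant κ = √(2m(U − E))/ℏ = 2.404.
κL = 1.279, sinh(κL) = 1.657.
The exact tunnelling result is T⁻¹ = 1 + U² sinh²(κL) / [4E(U − E)] = 4.692, so T = 0.213.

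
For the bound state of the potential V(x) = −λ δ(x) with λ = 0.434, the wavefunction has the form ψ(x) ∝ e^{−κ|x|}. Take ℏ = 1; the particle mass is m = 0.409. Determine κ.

Integrating the TISE across x = 0 gives the cusp condition ψ'(0⁺) − ψ'(0⁻) = −(2mλ/ℏ²)ψ(0).
With ψ ∝ e^{−κ|x|} this yields −2κ = −2mλ/ℏ², so κ = mλ/ℏ² = 0.1775.

κ = 0.178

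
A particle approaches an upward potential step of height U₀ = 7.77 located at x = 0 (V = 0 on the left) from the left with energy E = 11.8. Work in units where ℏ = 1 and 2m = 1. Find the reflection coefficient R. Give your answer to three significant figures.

R = 0.0688

The wavenumbers are k₁ = √(2mE)/ℏ = 3.435 on the left and k₂ = √(2m(E − U₀))/ℏ = 2.007 on the right.
Matching ψ and ψ′ at x = 0 gives r = (k₁ − k₂)/(k₁ + k₂), so R = r² = 0.06880 and T = 1 − R = 0.9312.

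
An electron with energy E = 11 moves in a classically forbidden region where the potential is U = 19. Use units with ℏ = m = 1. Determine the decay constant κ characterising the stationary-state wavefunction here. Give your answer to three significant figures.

Since E < U the TISE in this region is ψ'' = κ²ψ with κ = √(2m(U − E))/ℏ.
κ = √(2 × 1 × 8) = 4.000.

κ = 4.00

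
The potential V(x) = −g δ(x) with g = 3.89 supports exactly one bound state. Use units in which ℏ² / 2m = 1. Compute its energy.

E = -3.78

The bound state is ψ(x) = √κ e^{−κ|x|}. The derivative jump ψ'(0⁺) − ψ'(0⁻) = −(2mg/ℏ²)ψ(0) fixes κ = mg/ℏ² = 1.945.
Then E = −ℏ²κ²/(2m) = −mg²/(2ℏ²) = -3.783.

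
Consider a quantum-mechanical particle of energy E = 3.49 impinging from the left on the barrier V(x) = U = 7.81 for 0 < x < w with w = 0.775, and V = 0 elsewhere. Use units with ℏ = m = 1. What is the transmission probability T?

Since E < U the interior solution is evanescent with decay constant κ = √(2m(U − E))/ℏ = 2.939.
κw = 2.278, sinh(κw) = 4.827.
Matching ψ, ψ′ at both faces gives T = [1 + U² sinh²(κw) / (4E(U − E))]⁻¹ = 1/24.57 = 0.0407.

T = 0.0407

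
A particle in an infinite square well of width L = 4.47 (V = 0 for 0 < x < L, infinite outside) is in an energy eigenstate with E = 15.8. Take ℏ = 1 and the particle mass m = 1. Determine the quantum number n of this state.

n = 8

From E_n = n²π²ℏ²/(2mL²) invert to n = √(2mL²E)/(πℏ).
n = (4.47/π) × √(2 × 1 × 15.8) = 7.998 → n = 8.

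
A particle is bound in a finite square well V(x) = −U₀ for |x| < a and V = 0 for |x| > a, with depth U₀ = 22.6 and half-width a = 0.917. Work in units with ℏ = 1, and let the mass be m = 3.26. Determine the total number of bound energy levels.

Define the well-strength parameter z₀ = (a/ℏ)√(2mU₀) = 0.917 × √(2·3.26·22.6) = 11.13.
The even/odd transcendental equations gain one root per π/2 in z₀, giving N = 1 + ⌊2z₀/π⌋ = 1 + ⌊7.086⌋ = 8.

N = 8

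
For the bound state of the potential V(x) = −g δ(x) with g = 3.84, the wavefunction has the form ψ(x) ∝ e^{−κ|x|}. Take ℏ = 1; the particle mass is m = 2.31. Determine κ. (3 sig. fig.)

κ = 8.87

Integrating the TISE across x = 0 gives the cusp condition ψ'(0⁺) − ψ'(0⁻) = −(2mg/ℏ²)ψ(0).
With ψ ∝ e^{−κ|x|} this yields −2κ = −2mg/ℏ², so κ = mg/ℏ² = 8.870.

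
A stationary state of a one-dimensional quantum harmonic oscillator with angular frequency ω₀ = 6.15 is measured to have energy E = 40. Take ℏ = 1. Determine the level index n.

n = 6

Invert E_n = (n + ½)ℏω₀: n = E/ℏω₀ − ½ = 6.004, so n = 6.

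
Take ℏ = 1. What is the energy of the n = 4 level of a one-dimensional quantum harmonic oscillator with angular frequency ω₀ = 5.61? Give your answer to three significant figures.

The oscillator eigenvalues are E_n = ℏω₀(n + ½), so E_4 = 5.61 × 4.5 = 25.25.

E = 25.2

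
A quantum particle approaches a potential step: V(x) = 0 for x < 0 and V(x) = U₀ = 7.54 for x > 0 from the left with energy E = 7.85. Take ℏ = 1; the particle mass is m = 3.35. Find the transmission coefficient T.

The wavenumbers are k₁ = √(2mE)/ℏ = 7.252 on the left and k₂ = √(2m(E − U₀))/ℏ = 1.441 on the right.
Matching ψ and ψ′ at x = 0 gives r = (k₁ − k₂)/(k₁ + k₂), so R = r² = 0.4468 and T = 1 − R = 0.5532.

T = 0.553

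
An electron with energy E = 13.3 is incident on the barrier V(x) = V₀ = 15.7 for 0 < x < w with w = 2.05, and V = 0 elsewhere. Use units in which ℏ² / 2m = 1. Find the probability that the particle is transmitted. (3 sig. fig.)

Since E < V₀ the interior solution is evanescent with decay constant κ = √(2m(V₀ − E))/ℏ = 1.549.
κw = 3.176, sinh(κw) = 11.95.
Matching ψ, ψ′ at both faces gives T = [1 + V₀² sinh²(κw) / (4E(V₀ − E))]⁻¹ = 1/276.8 = 0.00361.

T = 0.00361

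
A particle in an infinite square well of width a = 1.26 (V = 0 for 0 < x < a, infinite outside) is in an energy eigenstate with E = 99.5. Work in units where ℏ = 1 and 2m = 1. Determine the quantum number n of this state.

n = 4

For an infinite well E_n = n²π²ℏ²/(2ma²), so n = (a/πℏ)√(2mE).
n = (1.26/π) × √(2 × 0.5 × 99.5) = 4.001 → n = 4.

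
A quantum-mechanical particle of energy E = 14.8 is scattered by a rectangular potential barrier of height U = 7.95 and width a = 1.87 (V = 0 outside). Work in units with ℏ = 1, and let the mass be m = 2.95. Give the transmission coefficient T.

T = 0.942

Above the barrier the interior wavenumber is k₂ = √(2m(E − U))/ℏ = 6.357, giving phase k₂a = 11.89.
T = [1 + U² sin²(k₂a) / (4E(E − U))]⁻¹ = 1/1.061 = 0.942.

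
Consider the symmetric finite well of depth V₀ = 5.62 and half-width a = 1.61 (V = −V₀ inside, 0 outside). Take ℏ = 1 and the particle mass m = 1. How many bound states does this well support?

Define the well-strength parameter z₀ = (a/ℏ)√(2mV₀) = 1.61 × √(2·1·5.62) = 5.398.
The even/odd transcendental equations gain one root per π/2 in z₀, giving N = 1 + ⌊2z₀/π⌋ = 1 + ⌊3.436⌋ = 4.

N = 4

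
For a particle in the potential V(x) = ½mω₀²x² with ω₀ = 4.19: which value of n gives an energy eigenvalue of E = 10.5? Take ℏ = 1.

n = 2

E_n = ℏω₀(n + ½) ⇒ n = E/(ℏω₀) − ½ = 10.5/4.19 − 0.5 = 2.006 → n = 2.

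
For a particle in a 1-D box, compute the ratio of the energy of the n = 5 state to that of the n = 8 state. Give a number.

0.390625

E_n = n²π²ℏ²/(2mL²) so the ratio is n₂²/n₁² = 25/64 = 0.390625.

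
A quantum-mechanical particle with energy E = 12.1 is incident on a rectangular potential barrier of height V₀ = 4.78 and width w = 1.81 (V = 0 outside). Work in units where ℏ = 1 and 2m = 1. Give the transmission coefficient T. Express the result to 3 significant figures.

T = 0.941

E > V₀: inside the barrier k₂ = √(2m(E − V₀))/ℏ = 2.706, k₂w = 4.897.
T = [1 + V₀² sin²(k₂w) / (4E(E − V₀))]⁻¹ = 1/1.062 = 0.941.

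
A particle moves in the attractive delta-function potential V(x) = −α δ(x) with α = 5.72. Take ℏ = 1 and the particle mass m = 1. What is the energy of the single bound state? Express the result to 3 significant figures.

For x ≠ 0 the bound state is ψ ∝ e^{−κ|x|}; integrating the TISE across the delta gives the cusp condition 2κ = 2mα/ℏ², so κ = 5.720.
Then E = −ℏ²κ²/(2m) = −mα²/(2ℏ²) = -16.36.

E = -16.4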